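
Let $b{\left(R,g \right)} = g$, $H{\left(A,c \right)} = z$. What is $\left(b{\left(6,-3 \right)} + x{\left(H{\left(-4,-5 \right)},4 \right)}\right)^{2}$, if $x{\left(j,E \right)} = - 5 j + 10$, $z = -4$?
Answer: $729$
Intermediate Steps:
$H{\left(A,c \right)} = -4$
$x{\left(j,E \right)} = 10 - 5 j$
$\left(b{\left(6,-3 \right)} + x{\left(H{\left(-4,-5 \right)},4 \right)}\right)^{2} = \left(-3 + \left(10 - -20\right)\right)^{2} = \left(-3 + \left(10 + 20\right)\right)^{2} = \left(-3 + 30\right)^{2} = 27^{2} = 729$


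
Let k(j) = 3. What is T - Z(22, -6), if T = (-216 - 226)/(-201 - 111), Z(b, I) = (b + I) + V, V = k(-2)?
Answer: -211/12 ≈ -17.583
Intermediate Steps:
V = 3
Z(b, I) = 3 + I + b (Z(b, I) = (b + I) + 3 = (I + b) + 3 = 3 + I + b)
T = 17/12 (T = -442/(-312) = -442*(-1/312) = 17/12 ≈ 1.4167)
T - Z(22, -6) = 17/12 - (3 - 6 + 22) = 17/12 - 1*19 = 17/12 - 19 = -211/12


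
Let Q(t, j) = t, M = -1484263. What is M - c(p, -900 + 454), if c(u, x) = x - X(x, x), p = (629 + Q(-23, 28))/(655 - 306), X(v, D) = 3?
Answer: -1483814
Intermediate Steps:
p = 606/349 (p = (629 - 23)/(655 - 306) = 606/349 ≈ 1.7364)
c(u, x) = -3 + x (c(u, x) = x - 1*3 = x - 3 = -3 + x)
M - c(p, -900 + 454) = -1484263 - (-3 + (-900 + 454)) = -1484263 - (-3 - 446) = -1484263 - 1*(-449) = -1484263 + 449 = -1483814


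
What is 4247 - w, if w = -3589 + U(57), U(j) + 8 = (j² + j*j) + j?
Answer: 1289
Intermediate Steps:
U(j) = -8 + j + 2*j² (U(j) = -8 + ((j² + j*j) + j) = -8 + ((j² + j²) + j) = -8 + (2*j² + j) = -8 + (j + 2*j²) = -8 + j + 2*j²)
w = 2958 (w = -3589 + (-8 + 57 + 2*57²) = -3589 + (-8 + 57 + 2*3249) = -3589 + (-8 + 57 + 6498) = -3589 + 6547 = 2958)
4247 - w = 4247 - 1*2958 = 4247 - 2958 = 1289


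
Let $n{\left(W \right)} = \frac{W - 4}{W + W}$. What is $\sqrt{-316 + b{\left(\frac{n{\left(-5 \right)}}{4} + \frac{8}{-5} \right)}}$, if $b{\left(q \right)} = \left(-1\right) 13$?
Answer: $i \sqrt{329} \approx 18.138 i$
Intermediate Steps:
$n{\left(W \right)} = \frac{-4 + W}{2 W}$
$b{\left(q \right)} = -13$
$\sqrt{-316 + b{\left(\frac{n{\left(-5 \right)}}{4} + \frac{8}{-5} \right)}} = \sqrt{-316 - 13} = \sqrt{-329} = i \sqrt{329}$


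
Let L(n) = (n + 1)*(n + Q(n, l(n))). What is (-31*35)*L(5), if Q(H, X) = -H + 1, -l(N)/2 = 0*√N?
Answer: -6510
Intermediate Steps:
l(N) = 0 (l(N) = -0*√N = -2*0 = 0)
Q(H, X) = 1 - H
L(n) = 1 + n (L(n) = (n + 1)*(n + (1 - n)) = (1 + n)*1 = 1 + n)
(-31*35)*L(5) = (-31*35)*(1 + 5) = -1085*6 = -6510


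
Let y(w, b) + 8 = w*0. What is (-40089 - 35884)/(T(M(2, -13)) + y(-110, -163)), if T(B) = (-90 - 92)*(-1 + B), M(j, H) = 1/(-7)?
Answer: -75973/200 ≈ -379.87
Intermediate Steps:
M(j, H) = -⅐
T(B) = 182 - 182*B (T(B) = -182*(-1 + B) = 182 - 182*B)
y(w, b) = -8 (y(w, b) = -8 + w*0 = -8 + 0 = -8)
(-40089 - 35884)/(T(M(2, -13)) + y(-110, -163)) = (-40089 - 35884)/((182 - 182*(-⅐)) - 8) = -75973/((182 + 26) - 8) = -75973/(208 - 8) = -75973/200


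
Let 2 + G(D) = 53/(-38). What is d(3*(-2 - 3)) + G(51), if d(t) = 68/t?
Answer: -4519/570 ≈ -7.9281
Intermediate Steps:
G(D) = -129/38 (G(D) = -2 + 53/(-38) = -2 + 53*(-1/38) = -2 - 53/38 = -129/38)
d(3*(-2 - 3)) + G(51) = 68/((3*(-2 - 3))) - 129/38 = 68/((3*(-5))) - 129/38 = 68/(-15) - 129/38 = 68*(-1/15) - 129/38 = -68/15 - 129/38 = -4519/570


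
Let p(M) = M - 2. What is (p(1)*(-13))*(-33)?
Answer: -429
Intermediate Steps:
p(M) = -2 + M
(p(1)*(-13))*(-33) = ((-2 + 1)*(-13))*(-33) = -1*(-13)*(-33) = 13*(-33) = -429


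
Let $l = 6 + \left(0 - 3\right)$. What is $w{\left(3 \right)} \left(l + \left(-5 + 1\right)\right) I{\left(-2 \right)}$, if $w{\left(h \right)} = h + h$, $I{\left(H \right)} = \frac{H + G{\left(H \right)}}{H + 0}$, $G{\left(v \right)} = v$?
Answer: $-12$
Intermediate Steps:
$I{\left(H \right)} = 2$ ($I{\left(H \right)} = \frac{H + H}{H + 0} = \frac{2 H}{H} = 2$)
$l = 3$ ($l = 6 + \left(0 - 3\right) = 6 - 3 = 3$)
$w{\left(h \right)} = 2 h$
$w{\left(3 \right)} \left(l + \left(-5 + 1\right)\right) I{\left(-2 \right)} = 2 \cdot 3 \left(3 + \left(-5 + 1\right)\right) 2 = 6 \left(3 - 4\right) 2 = 6 \left(\left(-1\right) 2\right) = 6 \left(-2\right) = -12$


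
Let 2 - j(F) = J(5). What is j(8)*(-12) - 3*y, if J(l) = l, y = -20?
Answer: 96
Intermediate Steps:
j(F) = -3 (j(F) = 2 - 1*5 = 2 - 5 = -3)
j(8)*(-12) - 3*y = -3*(-12) - 3*(-20) = 36 + 60 = 96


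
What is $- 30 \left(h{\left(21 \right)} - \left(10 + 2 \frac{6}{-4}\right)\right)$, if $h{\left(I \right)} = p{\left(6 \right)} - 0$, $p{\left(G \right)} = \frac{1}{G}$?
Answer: $205$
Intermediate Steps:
$h{\left(I \right)} = \frac{1}{6}$ ($h{\left(I \right)} = \frac{1}{6} - 0 = \frac{1}{6} + 0 = \frac{1}{6}$)
$- 30 \left(h{\left(21 \right)} - \left(10 + 2 \frac{6}{-4}\right)\right) = - 30 \left(\frac{1}{6} - \left(10 + 2 \frac{6}{-4}\right)\right) = - 30 \left(\frac{1}{6} - \left(10 + 2 \cdot 6 \left(- \frac{1}{4}\right)\right)\right) = - 30 \left(\frac{1}{6} - 7\right) = \left(-30\right) \left(- \frac{41}{6}\right) = 205$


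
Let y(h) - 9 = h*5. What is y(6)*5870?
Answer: 228930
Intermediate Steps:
y(h) = 9 + 5*h (y(h) = 9 + h*5 = 9 + 5*h)
y(6)*5870 = (9 + 5*6)*5870 = (9 + 30)*5870 = 39*5870 = 228930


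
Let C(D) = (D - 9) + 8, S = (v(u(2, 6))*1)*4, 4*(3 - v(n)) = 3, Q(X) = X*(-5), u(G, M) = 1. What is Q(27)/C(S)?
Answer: -135/8 ≈ -16.875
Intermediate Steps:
Q(X) = -5*X
v(n) = 9/4 (v(n) = 3 - 1/4*3 = 3 - 3/4 = 9/4)
S = 9 (S = ((9/4)*1)*4 = (9/4)*4 = 9)
C(D) = -1 + D (C(D) = (-9 + D) + 8 = -1 + D)
Q(27)/C(S) = (-5*27)/(-1 + 9) = -135/8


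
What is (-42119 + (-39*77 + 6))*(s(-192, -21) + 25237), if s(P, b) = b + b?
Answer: -1136697620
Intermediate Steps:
s(P, b) = 2*b
(-42119 + (-39*77 + 6))*(s(-192, -21) + 25237) = (-42119 + (-39*77 + 6))*(2*(-21) + 25237) = (-42119 + (-3003 + 6))*(-42 + 25237) = (-42119 - 2997)*25195 = -45116*25195 = -1136697620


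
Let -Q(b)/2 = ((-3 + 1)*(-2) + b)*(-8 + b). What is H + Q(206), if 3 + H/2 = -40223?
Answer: -163612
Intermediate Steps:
H = -80452 (H = -6 + 2*(-40223) = -6 - 80446 = -80452)
Q(b) = -2*(-8 + b)*(4 + b) (Q(b) = -2*((-3 + 1)*(-2) + b)*(-8 + b) = -2*(-2*(-2) + b)*(-8 + b) = -2*(4 + b)*(-8 + b) = -2*(-8 + b)*(4 + b))
H + Q(206) = -80452 + (64 - 2*206² + 8*206) = -80452 + (64 - 2*42436 + 1648) = -80452 + (64 - 84872 + 1648) = -80452 - 83160 = -163612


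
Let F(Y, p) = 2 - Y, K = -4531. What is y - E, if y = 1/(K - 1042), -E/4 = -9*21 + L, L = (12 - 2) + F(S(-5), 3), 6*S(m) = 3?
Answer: -3956831/5573 ≈ -710.00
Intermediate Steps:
S(m) = ½ (S(m) = (⅙)*3 = ½)
L = 23/2 (L = (12 - 2) + (2 - 1*½) = 10 + (2 - ½) = 10 + 3/2 = 23/2 ≈ 11.500)
E = 710 (E = -4*(-9*21 + 23/2) = -4*(-189 + 23/2) = -4*(-355/2) = 710)
y = -1/5573 (y = 1/(-4531 - 1042) = 1/(-5573) = -1/5573 ≈ -0.00017944)
y - E = -1/5573 - 1*710 = -1/5573 - 710 = -3956831/5573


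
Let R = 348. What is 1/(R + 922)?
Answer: 1/1270 ≈ 0.00078740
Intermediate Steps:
1/(R + 922) = 1/(348 + 922) = 1/1270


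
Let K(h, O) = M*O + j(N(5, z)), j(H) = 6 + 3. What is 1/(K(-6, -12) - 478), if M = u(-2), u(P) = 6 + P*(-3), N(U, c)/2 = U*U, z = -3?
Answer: -1/613 ≈ -0.0016313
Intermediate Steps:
N(U, c) = 2*U² (N(U, c) = 2*(U*U) = 2*U²)
j(H) = 9
u(P) = 6 - 3*P
M = 12 (M = 6 - 3*(-2) = 6 + 6 = 12)
K(h, O) = 9 + 12*O (K(h, O) = 12*O + 9 = 9 + 12*O)
1/(K(-6, -12) - 478) = 1/((9 + 12*(-12)) - 478) = 1/((9 - 144) - 478) = 1/(-135 - 478) = 1/(-613) = -1/613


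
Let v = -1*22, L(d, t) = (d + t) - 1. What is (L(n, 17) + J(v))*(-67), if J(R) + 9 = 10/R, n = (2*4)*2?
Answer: -16616/11 ≈ -1510.5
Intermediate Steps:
n = 16 (n = 8*2 = 16)
L(d, t) = -1 + d + t
v = -22
J(R) = -9 + 10/R
(L(n, 17) + J(v))*(-67) = ((-1 + 16 + 17) + (-9 + 10/(-22)))*(-67) = (32 + (-9 + 10*(-1/22)))*(-67) = (32 + (-9 - 5/11))*(-67) = (32 - 104/11)*(-67) = (248/11)*(-67) = -16616/11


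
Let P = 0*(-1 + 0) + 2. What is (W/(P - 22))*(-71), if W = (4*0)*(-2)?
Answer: 0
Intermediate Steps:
P = 2 (P = 0*(-1) + 2 = 0 + 2 = 2)
W = 0 (W = 0*(-2) = 0)
(W/(P - 22))*(-71) = (0/(2 - 22))*(-71) = (0/(-20))*(-71) = -1/20*0*(-71) = 0*(-71) = 0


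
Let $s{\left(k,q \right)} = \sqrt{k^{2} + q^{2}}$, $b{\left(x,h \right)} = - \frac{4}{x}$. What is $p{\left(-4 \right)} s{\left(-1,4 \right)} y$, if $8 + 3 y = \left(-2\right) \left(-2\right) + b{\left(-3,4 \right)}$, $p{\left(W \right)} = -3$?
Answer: $\frac{8 \sqrt{17}}{3} \approx 10.995$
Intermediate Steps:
$y = - \frac{8}{9}$ ($y = - \frac{8}{3} + \frac{\left(-2\right) \left(-2\right) - \frac{4}{-3}}{3} = - \frac{8}{3} + \frac{4 - - \frac{4}{3}}{3} = - \frac{8}{3} + \frac{4 + \frac{4}{3}}{3} = - \frac{8}{3} + \frac{1}{3} \cdot \frac{16}{3} = - \frac{8}{3} + \frac{16}{9} = - \frac{8}{9} \approx -0.88889$)
$p{\left(-4 \right)} s{\left(-1,4 \right)} y = - 3 \sqrt{\left(-1\right)^{2} + 4^{2}} \left(- \frac{8}{9}\right) = - 3 \sqrt{1 + 16} \left(- \frac{8}{9}\right) = - 3 \sqrt{17} \left(- \frac{8}{9}\right) = \frac{8 \sqrt{17}}{3}$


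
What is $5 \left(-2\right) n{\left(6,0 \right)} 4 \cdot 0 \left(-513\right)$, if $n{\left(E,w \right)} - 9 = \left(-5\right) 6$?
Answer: $0$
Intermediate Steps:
$n{\left(E,w \right)} = -21$ ($n{\left(E,w \right)} = 9 - 30 = -21$)
$5 \left(-2\right) n{\left(6,0 \right)} 4 \cdot 0 \left(-513\right) = 5 \left(-2\right) \left(-21\right) 4 \cdot 0 \left(-513\right) = \left(-10\right) \left(-21\right) 4 \cdot 0 \left(-513\right) = 210 \cdot 4 \cdot 0 \left(-513\right) = 840 \cdot 0 \left(-513\right) = 0 \left(-513\right) = 0$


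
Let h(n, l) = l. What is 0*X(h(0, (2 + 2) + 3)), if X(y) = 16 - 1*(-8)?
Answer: 0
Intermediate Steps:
X(y) = 24 (X(y) = 16 + 8 = 24)
0*X(h(0, (2 + 2) + 3)) = 0*24 = 0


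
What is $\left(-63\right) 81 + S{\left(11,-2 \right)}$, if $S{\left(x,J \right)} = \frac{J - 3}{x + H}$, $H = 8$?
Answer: $- \frac{96962}{19} \approx -5103.3$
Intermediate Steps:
$S{\left(x,J \right)} = \frac{-3 + J}{8 + x}$ ($S{\left(x,J \right)} = \frac{J - 3}{x + 8} = \frac{-3 + J}{8 + x}$)
$\left(-63\right) 81 + S{\left(11,-2 \right)} = \left(-63\right) 81 + \frac{-3 - 2}{8 + 11} = -5103 + \frac{1}{19} \left(-5\right) = -5103 - \frac{5}{19} = - \frac{96962}{19}$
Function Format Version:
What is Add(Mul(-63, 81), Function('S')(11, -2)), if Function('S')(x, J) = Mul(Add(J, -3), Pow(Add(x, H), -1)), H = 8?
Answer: Rational(-96962, 19) ≈ -5103.3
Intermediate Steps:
Function('S')(x, J) = Mul(Pow(Add(8, x), -1), Add(-3, J)) (Function('S')(x, J) = Mul(Add(J, -3), Pow(Add(x, 8), -1)) = Mul(Add(-3, J), Pow(Add(8, x), -1)) = Mul(Pow(Add(8, x), -1), Add(-3, J)))
Add(Mul(-63, 81), Function('S')(11, -2)) = Add(Mul(-63, 81), Mul(Pow(Add(8, 11), -1), Add(-3, -2))) = Add(-5103, Mul(Pow(19, -1), -5)) = Add(-5103, Mul(Rational(1, 19), -5)) = Add(-5103, Rational(-5, 19)) = Rational(-96962, 19)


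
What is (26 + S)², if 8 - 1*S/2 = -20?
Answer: 6724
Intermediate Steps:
S = 56 (S = 16 - 2*(-20) = 16 + 40 = 56)
(26 + S)² = (26 + 56)² = 82² = 6724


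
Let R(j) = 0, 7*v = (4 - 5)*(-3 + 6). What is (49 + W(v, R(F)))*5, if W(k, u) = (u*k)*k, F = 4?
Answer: 245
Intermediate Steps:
v = -3/7 (v = ((4 - 5)*(-3 + 6))/7 = (-1*3)/7 = (1/7)*(-3) = -3/7 ≈ -0.42857)
W(k, u) = u*k**2 (W(k, u) = (k*u)*k = u*k**2)
(49 + W(v, R(F)))*5 = (49 + 0*(-3/7)**2)*5 = (49 + 0*(9/49))*5 = (49 + 0)*5 = 49*5 = 245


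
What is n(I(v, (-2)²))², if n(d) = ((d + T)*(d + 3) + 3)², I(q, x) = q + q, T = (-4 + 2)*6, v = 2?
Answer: 7890481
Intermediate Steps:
T = -12 (T = -2*6 = -12)
I(q, x) = 2*q
n(d) = (3 + (-12 + d)*(3 + d))² (n(d) = ((d - 12)*(d + 3) + 3)² = ((-12 + d)*(3 + d) + 3)² = (3 + (-12 + d)*(3 + d))²)
n(I(v, (-2)²))² = ((33 - (2*2)² + 9*(2*2))²)² = ((33 - 1*4² + 9*4)²)² = ((33 - 1*16 + 36)²)² = ((33 - 16 + 36)²)² = (53²)² = 2809² = 7890481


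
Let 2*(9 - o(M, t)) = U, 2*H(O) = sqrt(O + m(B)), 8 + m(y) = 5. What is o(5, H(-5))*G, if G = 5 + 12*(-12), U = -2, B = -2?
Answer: -1390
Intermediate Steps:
m(y) = -3 (m(y) = -8 + 5 = -3)
H(O) = sqrt(-3 + O)/2 (H(O) = sqrt(O - 3)/2 = sqrt(-3 + O)/2)
o(M, t) = 10 (o(M, t) = 9 - 1/2*(-2) = 9 + 1 = 10)
G = -139 (G = 5 - 144 = -139)
o(5, H(-5))*G = 10*(-139) = -1390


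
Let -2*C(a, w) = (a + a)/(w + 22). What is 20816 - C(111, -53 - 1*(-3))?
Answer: 582737/28 ≈ 20812.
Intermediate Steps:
C(a, w) = -a/(22 + w) (C(a, w) = -(a + a)/(2*(w + 22)) = -2*a/(2*(22 + w)) = -a/(22 + w))
20816 - C(111, -53 - 1*(-3)) = 20816 - (-1)*111/(22 + (-53 - 1*(-3))) = 20816 - (-1)*111/(22 + (-53 + 3)) = 20816 - (-1)*111/(22 - 50) = 20816 - (-1)*111/(-28) = 20816 - (-1)*111*(-1)/28 = 20816 - 1*111/28 = 20816 - 111/28 = 582737/28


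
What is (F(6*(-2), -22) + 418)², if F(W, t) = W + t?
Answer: 147456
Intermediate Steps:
(F(6*(-2), -22) + 418)² = ((6*(-2) - 22) + 418)² = ((-12 - 22) + 418)² = (-34 + 418)² = 384² = 147456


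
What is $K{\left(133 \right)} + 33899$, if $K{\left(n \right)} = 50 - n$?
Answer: $33816$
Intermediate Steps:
$K{\left(133 \right)} + 33899 = \left(50 - 133\right) + 33899 = -83 + 33899 = 33816$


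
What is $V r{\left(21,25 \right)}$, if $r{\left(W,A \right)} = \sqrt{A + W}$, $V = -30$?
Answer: $- 30 \sqrt{46} \approx -203.47$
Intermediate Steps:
$V r{\left(21,25 \right)} = - 30 \sqrt{25 + 21} = - 30 \sqrt{46}$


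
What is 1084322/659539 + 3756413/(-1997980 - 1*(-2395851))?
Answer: 2908921152069/262411441469 ≈ 11.085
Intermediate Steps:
1084322/659539 + 3756413/(-1997980 - 1*(-2395851)) = 1084322*(1/659539) + 3756413/(-1997980 + 2395851) = 1084322/659539 + 3756413/397871 = 2908921152069/262411441469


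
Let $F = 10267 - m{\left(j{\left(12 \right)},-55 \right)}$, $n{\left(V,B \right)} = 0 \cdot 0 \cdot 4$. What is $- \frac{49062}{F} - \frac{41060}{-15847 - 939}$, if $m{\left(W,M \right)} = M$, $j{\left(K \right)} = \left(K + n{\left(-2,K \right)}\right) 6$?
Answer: $- \frac{7687181}{3332021} \approx -2.3071$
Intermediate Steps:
$n{\left(V,B \right)} = 0$ ($n{\left(V,B \right)} = 0 \cdot 4 = 0$)
$j{\left(K \right)} = 6 K$ ($j{\left(K \right)} = \left(K + 0\right) 6 = K 6 = 6 K$)
$F = 10322$ ($F = 10267 - -55 = 10267 + 55 = 10322$)
$- \frac{49062}{F} - \frac{41060}{-15847 - 939} = - \frac{49062}{10322} - \frac{41060}{-15847 - 939} = \left(-49062\right) \frac{1}{10322} - \frac{41060}{-15847 - 939} = - \frac{1887}{397} - \frac{41060}{-16786} = - \frac{1887}{397} - - \frac{20530}{8393} = - \frac{1887}{397} + \frac{20530}{8393} = - \frac{7687181}{3332021}$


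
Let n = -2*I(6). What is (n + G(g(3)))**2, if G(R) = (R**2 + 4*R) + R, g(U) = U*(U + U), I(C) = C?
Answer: 161604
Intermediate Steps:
g(U) = 2*U**2 (g(U) = U*(2*U) = 2*U**2)
n = -12 (n = -2*6 = -12)
G(R) = R**2 + 5*R
(n + G(g(3)))**2 = (-12 + (2*3**2)*(5 + 2*3**2))**2 = (-12 + (2*9)*(5 + 2*9))**2 = (-12 + 18*(5 + 18))**2 = (-12 + 18*23)**2 = (-12 + 414)**2 = 402**2 = 161604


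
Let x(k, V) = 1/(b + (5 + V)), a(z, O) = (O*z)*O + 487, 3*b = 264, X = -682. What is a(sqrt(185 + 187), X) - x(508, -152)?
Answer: 28734/59 + 930248*sqrt(93) ≈ 8.9715e+6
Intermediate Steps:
b = 88 (b = (1/3)*264 = 88)
a(z, O) = 487 + z*O**2 (a(z, O) = z*O**2 + 487 = 487 + z*O**2)
x(k, V) = 1/(93 + V) (x(k, V) = 1/(88 + (5 + V)) = 1/(93 + V))
a(sqrt(185 + 187), X) - x(508, -152) = (487 + sqrt(185 + 187)*(-682)**2) - 1/(93 - 152) = (487 + sqrt(372)*465124) - 1/(-59) = (487 + (2*sqrt(93))*465124) - 1*(-1/59) = (487 + 930248*sqrt(93)) + 1/59 = 28734/59 + 930248*sqrt(93)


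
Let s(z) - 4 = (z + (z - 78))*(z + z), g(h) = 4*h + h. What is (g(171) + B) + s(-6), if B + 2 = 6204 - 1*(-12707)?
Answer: 20848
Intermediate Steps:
g(h) = 5*h
s(z) = 4 + 2*z*(-78 + 2*z) (s(z) = 4 + (z + (z - 78))*(z + z) = 4 + (z + (-78 + z))*(2*z) = 4 + (-78 + 2*z)*(2*z) = 4 + 2*z*(-78 + 2*z))
B = 18909 (B = -2 + (6204 - 1*(-12707)) = -2 + (6204 + 12707) = -2 + 18911 = 18909)
(g(171) + B) + s(-6) = (5*171 + 18909) + (4 - 156*(-6) + 4*(-6)²) = (855 + 18909) + (4 + 936 + 4*36) = 19764 + (4 + 936 + 144) = 19764 + 1084 = 20848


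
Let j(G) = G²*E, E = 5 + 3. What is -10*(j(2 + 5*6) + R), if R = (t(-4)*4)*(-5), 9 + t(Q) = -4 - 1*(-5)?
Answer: -83520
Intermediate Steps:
t(Q) = -8 (t(Q) = -9 + (-4 - 1*(-5)) = -9 + (-4 + 5) = -9 + 1 = -8)
R = 160 (R = -8*4*(-5) = -32*(-5) = 160)
E = 8
j(G) = 8*G² (j(G) = G²*8 = 8*G²)
-10*(j(2 + 5*6) + R) = -10*(8*(2 + 5*6)² + 160) = -10*(8*(2 + 30)² + 160) = -10*(8*32² + 160) = -10*(8*1024 + 160) = -10*(8192 + 160) = -10*8352 = -83520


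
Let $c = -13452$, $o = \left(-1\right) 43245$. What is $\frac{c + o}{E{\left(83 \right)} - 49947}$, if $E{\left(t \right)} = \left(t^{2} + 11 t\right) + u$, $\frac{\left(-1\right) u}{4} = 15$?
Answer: $\frac{56697}{42205} \approx 1.3434$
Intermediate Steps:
$u = -60$ ($u = \left(-4\right) 15 = -60$)
$o = -43245$
$E{\left(t \right)} = -60 + t^{2} + 11 t$ ($E{\left(t \right)} = \left(t^{2} + 11 t\right) - 60 = -60 + t^{2} + 11 t$)
$\frac{c + o}{E{\left(83 \right)} - 49947} = \frac{-13452 - 43245}{\left(-60 + 83^{2} + 11 \cdot 83\right) - 49947} = - \frac{56697}{\left(-60 + 6889 + 913\right) - 49947} = - \frac{56697}{7742 - 49947} = - \frac{56697}{-42205} = \left(-56697\right) \left(- \frac{1}{42205}\right) = \frac{56697}{42205}$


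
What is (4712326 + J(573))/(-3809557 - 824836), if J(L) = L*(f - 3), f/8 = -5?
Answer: -4687687/4634393 ≈ -1.0115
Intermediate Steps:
f = -40 (f = 8*(-5) = -40)
J(L) = -43*L (J(L) = L*(-40 - 3) = L*(-43) = -43*L)
(4712326 + J(573))/(-3809557 - 824836) = (4712326 - 43*573)/(-3809557 - 824836) = (4712326 - 24639)/(-4634393) = 4687687*(-1/4634393) = -4687687/4634393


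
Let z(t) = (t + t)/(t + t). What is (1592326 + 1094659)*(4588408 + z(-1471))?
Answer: 12328986156865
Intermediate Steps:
z(t) = 1 (z(t) = (2*t)/((2*t)) = (2*t)*(1/(2*t)) = 1)
(1592326 + 1094659)*(4588408 + z(-1471)) = (1592326 + 1094659)*(4588408 + 1) = 2686985*4588409 = 12328986156865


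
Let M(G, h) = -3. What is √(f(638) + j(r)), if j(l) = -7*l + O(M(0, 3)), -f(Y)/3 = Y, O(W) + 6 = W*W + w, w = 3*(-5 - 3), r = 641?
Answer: 13*I*√38 ≈ 80.137*I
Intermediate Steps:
w = -24 (w = 3*(-8) = -24)
O(W) = -30 + W² (O(W) = -6 + (W*W - 24) = -6 + (W² - 24) = -6 + (-24 + W²) = -30 + W²)
f(Y) = -3*Y
j(l) = -21 - 7*l (j(l) = -7*l + (-30 + (-3)²) = -7*l + (-30 + 9) = -7*l - 21 = -21 - 7*l)
√(f(638) + j(r)) = √(-3*638 + (-21 - 7*641)) = √(-1914 + (-21 - 4487)) = √(-1914 - 4508) = √(-6422) = 13*I*√38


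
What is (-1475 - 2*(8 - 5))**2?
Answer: 2193361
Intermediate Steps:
(-1475 - 2*(8 - 5))**2 = (-1475 - 2*3)**2 = (-1475 - 6)**2 = (-1481)**2 = 2193361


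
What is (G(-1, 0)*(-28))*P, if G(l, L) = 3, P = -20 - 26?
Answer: 3864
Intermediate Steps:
P = -46
(G(-1, 0)*(-28))*P = (3*(-28))*(-46) = -84*(-46) = 3864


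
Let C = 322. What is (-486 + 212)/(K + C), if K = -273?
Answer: -274/49 ≈ -5.5918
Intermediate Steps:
(-486 + 212)/(K + C) = (-486 + 212)/(-273 + 322) = -274/49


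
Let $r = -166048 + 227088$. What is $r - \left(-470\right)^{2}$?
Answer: $-159860$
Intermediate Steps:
$r = 61040$
$r - \left(-470\right)^{2} = 61040 - \left(-470\right)^{2} = 61040 - 220900 = -159860$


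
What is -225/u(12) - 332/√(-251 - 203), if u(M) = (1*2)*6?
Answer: -75/4 + 166*I*√454/227 ≈ -18.75 + 15.582*I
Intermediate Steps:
u(M) = 12 (u(M) = 2*6 = 12)
-225/u(12) - 332/√(-251 - 203) = -225/12 - 332/√(-251 - 203) = -225*1/12 - 332*(-I*√454/454) = -75/4 - 332*(-I*√454/454) = -75/4 - (-166)*I*√454/227 = -75/4 + 166*I*√454/227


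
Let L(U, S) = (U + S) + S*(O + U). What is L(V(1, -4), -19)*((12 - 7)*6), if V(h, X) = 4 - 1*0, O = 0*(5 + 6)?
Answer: -2730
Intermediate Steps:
O = 0 (O = 0*11 = 0)
V(h, X) = 4 (V(h, X) = 4 + 0 = 4)
L(U, S) = S + U + S*U (L(U, S) = (U + S) + S*(0 + U) = (S + U) + S*U = S + U + S*U)
L(V(1, -4), -19)*((12 - 7)*6) = (-19 + 4 - 19*4)*((12 - 7)*6) = (-19 + 4 - 76)*(5*6) = -91*30 = -2730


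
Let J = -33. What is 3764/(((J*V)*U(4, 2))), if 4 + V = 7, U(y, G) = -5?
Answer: 3764/495 ≈ 7.6040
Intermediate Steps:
V = 3 (V = -4 + 7 = 3)
3764/(((J*V)*U(4, 2))) = 3764/((-33*3*(-5))) = 3764/((-99*(-5))) = 3764/495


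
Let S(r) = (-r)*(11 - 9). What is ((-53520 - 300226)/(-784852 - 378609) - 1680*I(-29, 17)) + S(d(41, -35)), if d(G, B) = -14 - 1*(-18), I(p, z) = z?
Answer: -33237400102/1163461 ≈ -28568.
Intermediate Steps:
d(G, B) = 4 (d(G, B) = -14 + 18 = 4)
S(r) = -2*r (S(r) = -r*2 = -2*r)
((-53520 - 300226)/(-784852 - 378609) - 1680*I(-29, 17)) + S(d(41, -35)) = ((-53520 - 300226)/(-784852 - 378609) - 1680*17) - 2*4 = (-353746/(-1163461) - 28560) - 8 = (-353746*(-1/1163461) - 28560) - 8 = (353746/1163461 - 28560) - 8 = -33228092414/1163461 - 8 = -33237400102/1163461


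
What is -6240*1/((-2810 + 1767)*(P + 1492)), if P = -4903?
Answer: -2080/1185891 ≈ -0.0017540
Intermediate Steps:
-6240*1/((-2810 + 1767)*(P + 1492)) = -6240*1/((-4903 + 1492)*(-2810 + 1767)) = -6240/((-1043*(-3411))) = -6240/3557673 = -6240*1/3557673 = -2080/1185891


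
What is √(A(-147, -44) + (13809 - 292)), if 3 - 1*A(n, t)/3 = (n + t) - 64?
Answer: √14291 ≈ 119.54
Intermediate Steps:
A(n, t) = 201 - 3*n - 3*t (A(n, t) = 9 - 3*((n + t) - 64) = 9 - 3*(-64 + n + t) = 9 + (192 - 3*n - 3*t) = 201 - 3*n - 3*t)
√(A(-147, -44) + (13809 - 292)) = √((201 - 3*(-147) - 3*(-44)) + (13809 - 292)) = √((201 + 441 + 132) + 13517) = √(774 + 13517) = √14291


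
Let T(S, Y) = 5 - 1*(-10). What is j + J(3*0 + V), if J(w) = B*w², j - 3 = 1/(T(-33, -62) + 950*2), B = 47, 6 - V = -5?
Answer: 10896351/1915 ≈ 5690.0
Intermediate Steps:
V = 11 (V = 6 - 1*(-5) = 6 + 5 = 11)
T(S, Y) = 15 (T(S, Y) = 5 + 10 = 15)
j = 5746/1915 (j = 3 + 1/(15 + 950*2) = 3 + 1/(15 + 1900) = 3 + 1/1915 = 5746/1915 ≈ 3.0005)
J(w) = 47*w²
j + J(3*0 + V) = 5746/1915 + 47*(3*0 + 11)² = 5746/1915 + 47*(0 + 11)² = 5746/1915 + 47*11² = 5746/1915 + 47*121 = 5746/1915 + 5687 = 10896351/1915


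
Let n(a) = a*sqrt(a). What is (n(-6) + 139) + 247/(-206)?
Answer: 28387/206 - 6*I*sqrt(6) ≈ 137.8 - 14.697*I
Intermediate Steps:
n(a) = a**(3/2)
(n(-6) + 139) + 247/(-206) = ((-6)**(3/2) + 139) + 247/(-206) = (-6*I*sqrt(6) + 139) + 247*(-1/206) = (139 - 6*I*sqrt(6)) - 247/206 = 28387/206 - 6*I*sqrt(6)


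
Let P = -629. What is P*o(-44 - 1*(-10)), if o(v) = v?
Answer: 21386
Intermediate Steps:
P*o(-44 - 1*(-10)) = -629*(-44 - 1*(-10)) = -629*(-44 + 10) = -629*(-34) = 21386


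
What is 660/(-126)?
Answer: -110/21 ≈ -5.2381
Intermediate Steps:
660/(-126) = 660*(-1/126) = -110/21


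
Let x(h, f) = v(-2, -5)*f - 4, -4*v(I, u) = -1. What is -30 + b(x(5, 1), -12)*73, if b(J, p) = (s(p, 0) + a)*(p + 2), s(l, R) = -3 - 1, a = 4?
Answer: -30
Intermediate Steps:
v(I, u) = ¼ (v(I, u) = -¼*(-1) = ¼)
s(l, R) = -4
x(h, f) = -4 + f/4 (x(h, f) = f/4 - 4 = -4 + f/4)
b(J, p) = 0 (b(J, p) = (-4 + 4)*(p + 2) = 0*(2 + p) = 0)
-30 + b(x(5, 1), -12)*73 = -30 + 0*73 = -30 + 0 = -30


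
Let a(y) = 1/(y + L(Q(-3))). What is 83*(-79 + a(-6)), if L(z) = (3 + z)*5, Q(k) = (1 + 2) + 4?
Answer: -288425/44 ≈ -6555.1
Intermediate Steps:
Q(k) = 7 (Q(k) = 3 + 4 = 7)
L(z) = 15 + 5*z
a(y) = 1/(50 + y) (a(y) = 1/(y + (15 + 5*7)) = 1/(y + (15 + 35)) = 1/(y + 50) = 1/(50 + y))
83*(-79 + a(-6)) = 83*(-79 + 1/(50 - 6)) = 83*(-79 + 1/44) = 83*(-3475/44) = -288425/44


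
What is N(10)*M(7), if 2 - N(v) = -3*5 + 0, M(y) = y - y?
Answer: 0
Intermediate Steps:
M(y) = 0
N(v) = 17 (N(v) = 2 - (-3*5 + 0) = 2 - (-15 + 0) = 2 - 1*(-15) = 2 + 15 = 17)
N(10)*M(7) = 17*0 = 0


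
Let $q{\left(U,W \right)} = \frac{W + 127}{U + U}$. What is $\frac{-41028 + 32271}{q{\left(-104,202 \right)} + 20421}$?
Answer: $- \frac{1821456}{4247239} \approx -0.42886$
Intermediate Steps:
$q{\left(U,W \right)} = \frac{127 + W}{2 U}$
$\frac{-41028 + 32271}{q{\left(-104,202 \right)} + 20421} = \frac{-41028 + 32271}{\frac{127 + 202}{2 \left(-104\right)} + 20421} = - \frac{8757}{\frac{1}{2} \left(- \frac{1}{104}\right) 329 + 20421} = - \frac{8757}{- \frac{329}{208} + 20421} = - \frac{8757}{\frac{4247239}{208}} = \left(-8757\right) \frac{208}{4247239} = - \frac{1821456}{4247239}$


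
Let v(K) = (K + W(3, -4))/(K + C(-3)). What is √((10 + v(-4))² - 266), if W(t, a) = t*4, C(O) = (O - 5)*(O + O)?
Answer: I*√19642/11 ≈ 12.741*I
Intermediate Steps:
C(O) = 2*O*(-5 + O) (C(O) = (-5 + O)*(2*O) = 2*O*(-5 + O))
W(t, a) = 4*t
v(K) = (12 + K)/(48 + K) (v(K) = (K + 4*3)/(K + 2*(-3)*(-5 - 3)) = (K + 12)/(K + 2*(-3)*(-8)) = (12 + K)/(K + 48) = (12 + K)/(48 + K))
√((10 + v(-4))² - 266) = √((10 + (12 - 4)/(48 - 4))² - 266) = √((10 + 8/44)² - 266) = √((10 + (1/44)*8)² - 266) = √((10 + 2/11)² - 266) = √((112/11)² - 266) = √(12544/121 - 266) = √(-19642/121) = I*√19642/11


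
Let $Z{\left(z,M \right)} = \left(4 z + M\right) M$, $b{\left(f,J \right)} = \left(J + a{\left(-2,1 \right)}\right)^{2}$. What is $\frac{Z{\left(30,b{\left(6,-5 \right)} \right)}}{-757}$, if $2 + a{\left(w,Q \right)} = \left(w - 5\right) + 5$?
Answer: $- \frac{16281}{757} \approx -21.507$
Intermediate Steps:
$a{\left(w,Q \right)} = -2 + w$ ($a{\left(w,Q \right)} = -2 + \left(\left(w - 5\right) + 5\right) = -2 + \left(\left(-5 + w\right) + 5\right) = -2 + w$)
$b{\left(f,J \right)} = \left(-4 + J\right)^{2}$ ($b{\left(f,J \right)} = \left(J - 4\right)^{2} = \left(-4 + J\right)^{2}$)
$Z{\left(z,M \right)} = M \left(M + 4 z\right)$ ($Z{\left(z,M \right)} = \left(M + 4 z\right) M = M \left(M + 4 z\right)$)
$\frac{Z{\left(30,b{\left(6,-5 \right)} \right)}}{-757} = \frac{\left(-4 - 5\right)^{2} \left(\left(-4 - 5\right)^{2} + 4 \cdot 30\right)}{-757} = \left(-9\right)^{2} \left(\left(-9\right)^{2} + 120\right) \left(- \frac{1}{757}\right) = 81 \left(81 + 120\right) \left(- \frac{1}{757}\right) = 81 \cdot 201 \left(- \frac{1}{757}\right) = 16281 \left(- \frac{1}{757}\right) = - \frac{16281}{757}$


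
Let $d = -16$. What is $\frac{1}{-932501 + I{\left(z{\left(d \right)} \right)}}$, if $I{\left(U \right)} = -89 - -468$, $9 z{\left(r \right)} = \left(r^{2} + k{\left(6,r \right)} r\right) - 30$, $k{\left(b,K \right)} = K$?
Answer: $- \frac{1}{932122} \approx -1.0728 \cdot 10^{-6}$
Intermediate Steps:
$z{\left(r \right)} = - \frac{10}{3} + \frac{2 r^{2}}{9}$ ($z{\left(r \right)} = \frac{\left(r^{2} + r r\right) - 30}{9} = \frac{\left(r^{2} + r^{2}\right) - 30}{9} = \frac{2 r^{2} - 30}{9} = \frac{-30 + 2 r^{2}}{9} = - \frac{10}{3} + \frac{2 r^{2}}{9}$)
$I{\left(U \right)} = 379$ ($I{\left(U \right)} = -89 + 468 = 379$)
$\frac{1}{-932501 + I{\left(z{\left(d \right)} \right)}} = \frac{1}{-932501 + 379} = \frac{1}{-932122} = - \frac{1}{932122}$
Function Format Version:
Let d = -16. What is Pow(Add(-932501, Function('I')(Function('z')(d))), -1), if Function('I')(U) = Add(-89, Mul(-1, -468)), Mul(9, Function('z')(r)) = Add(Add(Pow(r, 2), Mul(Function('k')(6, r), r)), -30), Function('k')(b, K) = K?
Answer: Rational(-1, 932122) ≈ -1.0728e-6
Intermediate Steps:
Function('z')(r) = Add(Rational(-10, 3), Mul(Rational(2, 9), Pow(r, 2))) (Function('z')(r) = Mul(Rational(1, 9), Add(Add(Pow(r, 2), Mul(r, r)), -30)) = Mul(Rational(1, 9), Add(Add(Pow(r, 2), Pow(r, 2)), -30)) = Mul(Rational(1, 9), Add(Mul(2, Pow(r, 2)), -30)) = Mul(Rational(1, 9), Add(-30, Mul(2, Pow(r, 2)))) = Add(Rational(-10, 3), Mul(Rational(2, 9), Pow(r, 2))))
Function('I')(U) = 379 (Function('I')(U) = Add(-89, 468) = 379)
Pow(Add(-932501, Function('I')(Function('z')(d))), -1) = Pow(Add(-932501, 379), -1) = Pow(-932122, -1) = Rational(-1, 932122)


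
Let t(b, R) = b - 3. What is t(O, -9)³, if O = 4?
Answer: 1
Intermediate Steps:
t(b, R) = -3 + b
t(O, -9)³ = (-3 + 4)³ = 1³ = 1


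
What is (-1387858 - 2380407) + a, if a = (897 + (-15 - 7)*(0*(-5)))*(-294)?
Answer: -4031983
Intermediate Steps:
a = -263718 (a = (897 - 22*0)*(-294) = (897 + 0)*(-294) = 897*(-294) = -263718)
(-1387858 - 2380407) + a = (-1387858 - 2380407) - 263718 = -3768265 - 263718 = -4031983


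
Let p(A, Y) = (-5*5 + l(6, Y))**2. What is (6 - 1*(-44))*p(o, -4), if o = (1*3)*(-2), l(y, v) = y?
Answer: 18050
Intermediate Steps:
o = -6 (o = 3*(-2) = -6)
p(A, Y) = 361 (p(A, Y) = (-5*5 + 6)**2 = (-25 + 6)**2 = (-19)**2 = 361)
(6 - 1*(-44))*p(o, -4) = (6 - 1*(-44))*361 = (6 + 44)*361 = 50*361 = 18050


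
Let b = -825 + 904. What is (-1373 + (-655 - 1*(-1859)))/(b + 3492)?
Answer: -169/3571 ≈ -0.047326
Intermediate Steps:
b = 79
(-1373 + (-655 - 1*(-1859)))/(b + 3492) = (-1373 + (-655 - 1*(-1859)))/(79 + 3492) = (-1373 + (-655 + 1859))/3571 = (-1373 + 1204)*(1/3571) = -169*1/3571 = -169/3571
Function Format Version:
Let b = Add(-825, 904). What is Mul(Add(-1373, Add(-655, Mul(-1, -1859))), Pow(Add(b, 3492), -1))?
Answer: Rational(-169, 3571) ≈ -0.047326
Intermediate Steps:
b = 79
Mul(Add(-1373, Add(-655, Mul(-1, -1859))), Pow(Add(b, 3492), -1)) = Mul(Add(-1373, Add(-655, Mul(-1, -1859))), Pow(Add(79, 3492), -1)) = Mul(Add(-1373, Add(-655, 1859)), Pow(3571, -1)) = Mul(Add(-1373, 1204), Rational(1, 3571)) = Mul(-169, Rational(1, 3571)) = Rational(-169, 3571)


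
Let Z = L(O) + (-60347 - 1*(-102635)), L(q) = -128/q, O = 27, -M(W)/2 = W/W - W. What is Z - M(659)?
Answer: 1106116/27 ≈ 40967.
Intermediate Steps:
M(W) = -2 + 2*W (M(W) = -2*(W/W - W) = -2*(1 - W) = -2 + 2*W)
Z = 1141648/27 (Z = -128/27 + (-60347 - 1*(-102635)) = -128*1/27 + (-60347 + 102635) = -128/27 + 42288 = 1141648/27 ≈ 42283.)
Z - M(659) = 1141648/27 - (-2 + 2*659) = 1141648/27 - (-2 + 1318) = 1141648/27 - 1*1316 = 1141648/27 - 1316 = 1106116/27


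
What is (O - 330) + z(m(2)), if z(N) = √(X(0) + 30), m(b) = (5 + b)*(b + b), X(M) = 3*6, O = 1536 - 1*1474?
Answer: -268 + 4*√3 ≈ -261.07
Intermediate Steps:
O = 62 (O = 1536 - 1474 = 62)
X(M) = 18
m(b) = 2*b*(5 + b) (m(b) = (5 + b)*(2*b) = 2*b*(5 + b))
z(N) = 4*√3 (z(N) = √(18 + 30) = √48 = 4*√3)
(O - 330) + z(m(2)) = (62 - 330) + 4*√3 = -268 + 4*√3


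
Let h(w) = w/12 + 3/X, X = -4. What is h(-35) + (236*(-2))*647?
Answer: -916163/3 ≈ -3.0539e+5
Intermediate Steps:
h(w) = -¾ + w/12 (h(w) = w/12 + 3/(-4) = w*(1/12) + 3*(-¼) = w/12 - ¾ = -¾ + w/12)
h(-35) + (236*(-2))*647 = (-¾ + (1/12)*(-35)) + (236*(-2))*647 = (-¾ - 35/12) - 472*647 = -11/3 - 305384 = -916163/3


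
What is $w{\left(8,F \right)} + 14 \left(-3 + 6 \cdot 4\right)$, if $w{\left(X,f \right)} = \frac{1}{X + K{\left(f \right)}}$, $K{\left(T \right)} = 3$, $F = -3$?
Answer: $\frac{3235}{11} \approx 294.09$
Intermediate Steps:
$w{\left(X,f \right)} = \frac{1}{3 + X}$ ($w{\left(X,f \right)} = \frac{1}{X + 3} = \frac{1}{3 + X}$)
$w{\left(8,F \right)} + 14 \left(-3 + 6 \cdot 4\right) = \frac{1}{3 + 8} + 14 \left(-3 + 6 \cdot 4\right) = \frac{1}{11} + 14 \left(-3 + 24\right) = \frac{1}{11} + 14 \cdot 21 = \frac{1}{11} + 294 = \frac{3235}{11}$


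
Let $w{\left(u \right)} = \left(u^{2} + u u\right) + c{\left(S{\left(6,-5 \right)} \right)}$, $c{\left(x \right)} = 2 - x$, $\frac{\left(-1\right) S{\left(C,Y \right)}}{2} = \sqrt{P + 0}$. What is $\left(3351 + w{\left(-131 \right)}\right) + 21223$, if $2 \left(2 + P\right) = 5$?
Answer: $58898 + \sqrt{2} \approx 58899.0$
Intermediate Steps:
$P = \frac{1}{2}$ ($P = -2 + \frac{1}{2} \cdot 5 = -2 + \frac{5}{2} = \frac{1}{2} \approx 0.5$)
$S{\left(C,Y \right)} = - \sqrt{2}$ ($S{\left(C,Y \right)} = - 2 \sqrt{\frac{1}{2} + 0} = - \frac{2}{\sqrt{2}} = - 2 \frac{\sqrt{2}}{2} = - \sqrt{2}$)
$w{\left(u \right)} = 2 + \sqrt{2} + 2 u^{2}$ ($w{\left(u \right)} = \left(u^{2} + u u\right) + \left(2 - - \sqrt{2}\right) = \left(u^{2} + u^{2}\right) + \left(2 + \sqrt{2}\right) = 2 u^{2} + \left(2 + \sqrt{2}\right) = 2 + \sqrt{2} + 2 u^{2}$)
$\left(3351 + w{\left(-131 \right)}\right) + 21223 = \left(3351 + \left(2 + \sqrt{2} + 2 \left(-131\right)^{2}\right)\right) + 21223 = \left(3351 + \left(2 + \sqrt{2} + 2 \cdot 17161\right)\right) + 21223 = \left(3351 + \left(2 + \sqrt{2} + 34322\right)\right) + 21223 = \left(3351 + \left(34324 + \sqrt{2}\right)\right) + 21223 = \left(37675 + \sqrt{2}\right) + 21223 = 58898 + \sqrt{2}$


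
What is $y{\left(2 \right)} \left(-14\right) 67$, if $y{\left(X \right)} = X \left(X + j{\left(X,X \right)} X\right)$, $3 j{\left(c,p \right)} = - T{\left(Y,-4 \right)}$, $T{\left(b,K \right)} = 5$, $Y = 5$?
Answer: $\frac{7504}{3} \approx 2501.3$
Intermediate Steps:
$j{\left(c,p \right)} = - \frac{5}{3}$ ($j{\left(c,p \right)} = \frac{\left(-1\right) 5}{3} = \frac{1}{3} \left(-5\right) = - \frac{5}{3}$)
$y{\left(X \right)} = - \frac{2 X^{2}}{3}$ ($y{\left(X \right)} = X \left(X - \frac{5 X}{3}\right) = X \left(- \frac{2 X}{3}\right) = - \frac{2 X^{2}}{3}$)
$y{\left(2 \right)} \left(-14\right) 67 = - \frac{2 \cdot 2^{2}}{3} \left(-14\right) 67 = \left(- \frac{2}{3}\right) 4 \left(-14\right) 67 = \left(- \frac{8}{3}\right) \left(-14\right) 67 = \frac{112}{3} \cdot 67 = \frac{7504}{3}$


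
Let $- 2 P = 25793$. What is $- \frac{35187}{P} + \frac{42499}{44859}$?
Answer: $\frac{4253083973}{1157048187} \approx 3.6758$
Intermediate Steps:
$P = - \frac{25793}{2}$ ($P = \left(- \frac{1}{2}\right) 25793 = - \frac{25793}{2} \approx -12897.0$)
$- \frac{35187}{P} + \frac{42499}{44859} = - \frac{35187}{- \frac{25793}{2}} + \frac{42499}{44859} = \left(-35187\right) \left(- \frac{2}{25793}\right) + 42499 \cdot \frac{1}{44859} = \frac{70374}{25793} + \frac{42499}{44859} = \frac{4253083973}{1157048187}$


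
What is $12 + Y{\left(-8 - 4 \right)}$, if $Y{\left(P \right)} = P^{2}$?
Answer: $156$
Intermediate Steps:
$12 + Y{\left(-8 - 4 \right)} = 12 + \left(-8 - 4\right)^{2} = 12 + \left(-12\right)^{2} = 12 + 144 = 156$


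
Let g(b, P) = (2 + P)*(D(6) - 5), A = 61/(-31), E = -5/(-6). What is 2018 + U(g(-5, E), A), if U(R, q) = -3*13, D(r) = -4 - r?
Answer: 1979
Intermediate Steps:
E = ⅚ (E = -5*(-⅙) = ⅚ ≈ 0.83333)
A = -61/31 (A = 61*(-1/31) = -61/31 ≈ -1.9677)
g(b, P) = -30 - 15*P (g(b, P) = (2 + P)*((-4 - 1*6) - 5) = (2 + P)*((-4 - 6) - 5) = (2 + P)*(-10 - 5) = (2 + P)*(-15) = -30 - 15*P)
U(R, q) = -39
2018 + U(g(-5, E), A) = 2018 - 39 = 1979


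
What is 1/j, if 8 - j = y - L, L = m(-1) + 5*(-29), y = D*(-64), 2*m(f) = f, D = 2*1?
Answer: -2/19 ≈ -0.10526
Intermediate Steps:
D = 2
m(f) = f/2
y = -128 (y = 2*(-64) = -128)
L = -291/2 (L = (½)*(-1) + 5*(-29) = -½ - 145 = -291/2 ≈ -145.50)
j = -19/2 (j = 8 - (-128 - 1*(-291/2)) = 8 - (-128 + 291/2) = 8 - 1*35/2 = 8 - 35/2 = -19/2 ≈ -9.5000)
1/j = 1/(-19/2) = -2/19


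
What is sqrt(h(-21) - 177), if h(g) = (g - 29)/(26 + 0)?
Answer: I*sqrt(30238)/13 ≈ 13.376*I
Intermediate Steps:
h(g) = -29/26 + g/26 (h(g) = (-29 + g)/26 = (-29 + g)*(1/26) = -29/26 + g/26)
sqrt(h(-21) - 177) = sqrt((-29/26 + (1/26)*(-21)) - 177) = sqrt((-29/26 - 21/26) - 177) = sqrt(-25/13 - 177) = sqrt(-2326/13) = I*sqrt(30238)/13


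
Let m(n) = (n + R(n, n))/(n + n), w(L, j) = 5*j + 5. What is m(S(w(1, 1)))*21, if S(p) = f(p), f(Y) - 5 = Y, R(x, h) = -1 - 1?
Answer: 91/10 ≈ 9.1000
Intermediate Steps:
R(x, h) = -2
f(Y) = 5 + Y
w(L, j) = 5 + 5*j
S(p) = 5 + p
m(n) = (-2 + n)/(2*n) (m(n) = (n - 2)/(n + n) = (-2 + n)/((2*n)) = (-2 + n)*(1/(2*n)) = (-2 + n)/(2*n))
m(S(w(1, 1)))*21 = ((-2 + (5 + (5 + 5*1)))/(2*(5 + (5 + 5*1))))*21 = ((-2 + (5 + (5 + 5)))/(2*(5 + (5 + 5))))*21 = ((-2 + (5 + 10))/(2*(5 + 10)))*21 = ((1/2)*(-2 + 15)/15)*21 = ((1/2)*(1/15)*13)*21 = (13/30)*21 = 91/10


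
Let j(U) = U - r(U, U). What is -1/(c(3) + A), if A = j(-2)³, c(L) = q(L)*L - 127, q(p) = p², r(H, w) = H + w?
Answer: 1/92 ≈ 0.010870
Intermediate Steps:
j(U) = -U (j(U) = U - (U + U) = U - 2*U = -U)
c(L) = -127 + L³ (c(L) = L²*L - 127 = L³ - 127 = -127 + L³)
A = 8 (A = (-1*(-2))³ = 2³ = 8)
-1/(c(3) + A) = -1/((-127 + 3³) + 8) = -1/((-127 + 27) + 8) = -1/(-100 + 8) = -1/(-92) = -1*(-1/92) = 1/92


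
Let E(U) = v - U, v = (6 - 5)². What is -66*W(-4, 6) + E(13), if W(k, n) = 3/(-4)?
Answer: 75/2 ≈ 37.500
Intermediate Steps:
v = 1 (v = 1² = 1)
E(U) = 1 - U
W(k, n) = -¾ (W(k, n) = 3*(-¼) = -¾)
-66*W(-4, 6) + E(13) = -66*(-¾) + (1 - 1*13) = 99/2 + (1 - 13) = 99/2 - 12 = 75/2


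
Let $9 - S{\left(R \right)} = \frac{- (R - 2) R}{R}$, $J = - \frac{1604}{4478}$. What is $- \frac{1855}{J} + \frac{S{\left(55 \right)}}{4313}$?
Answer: $\frac{17913426709}{3459026} \approx 5178.8$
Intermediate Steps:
$J = - \frac{802}{2239}$ ($J = \left(-1604\right) \frac{1}{4478} = - \frac{802}{2239} \approx -0.3582$)
$S{\left(R \right)} = 7 + R$ ($S{\left(R \right)} = 9 - \frac{- (R - 2) R}{R} = 9 - \frac{- (-2 + R) R}{R} = 9 - \frac{\left(2 - R\right) R}{R} = 9 - \frac{R \left(2 - R\right)}{R} = 9 - \left(2 - R\right) = 9 + \left(-2 + R\right) = 7 + R$)
$- \frac{1855}{J} + \frac{S{\left(55 \right)}}{4313} = - \frac{1855}{- \frac{802}{2239}} + \frac{7 + 55}{4313} = \left(-1855\right) \left(- \frac{2239}{802}\right) + 62 \cdot \frac{1}{4313} = \frac{4153345}{802} + \frac{62}{4313} = \frac{17913426709}{3459026}$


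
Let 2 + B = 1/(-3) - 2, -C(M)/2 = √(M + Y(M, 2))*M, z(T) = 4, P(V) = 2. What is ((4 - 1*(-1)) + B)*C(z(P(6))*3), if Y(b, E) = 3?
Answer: -16*√15 ≈ -61.968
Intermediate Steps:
C(M) = -2*M*√(3 + M) (C(M) = -2*√(M + 3)*M = -2*√(3 + M)*M = -2*M*√(3 + M))
B = -13/3 (B = -2 + (1/(-3) - 2) = -2 + (-⅓ - 2) = -2 - 7/3 = -13/3 ≈ -4.3333)
((4 - 1*(-1)) + B)*C(z(P(6))*3) = ((4 - 1*(-1)) - 13/3)*(-2*4*3*√(3 + 4*3)) = ((4 + 1) - 13/3)*(-2*12*√(3 + 12)) = (5 - 13/3)*(-2*12*√15) = 2*(-24*√15)/3 = -16*√15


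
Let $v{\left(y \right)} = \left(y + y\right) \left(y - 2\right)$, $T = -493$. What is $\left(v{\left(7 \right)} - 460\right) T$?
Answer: $192270$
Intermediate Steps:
$v{\left(y \right)} = 2 y \left(-2 + y\right)$
$\left(v{\left(7 \right)} - 460\right) T = \left(2 \cdot 7 \left(-2 + 7\right) - 460\right) \left(-493\right) = \left(2 \cdot 7 \cdot 5 - 460\right) \left(-493\right) = \left(70 - 460\right) \left(-493\right) = \left(-390\right) \left(-493\right) = 192270$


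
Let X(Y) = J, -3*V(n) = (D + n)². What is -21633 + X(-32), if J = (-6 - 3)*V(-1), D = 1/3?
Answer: -64895/3 ≈ -21632.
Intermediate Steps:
D = ⅓ ≈ 0.33333
V(n) = -(⅓ + n)²/3
J = 4/3 (J = (-6 - 3)*(-(1 + 3*(-1))²/27) = -(-1)*(1 - 3)²/3 = -(-1)*(-2)²/3 = -(-1)*4/3 = -9*(-4/27) = 4/3 ≈ 1.3333)
X(Y) = 4/3
-21633 + X(-32) = -21633 + 4/3 = -64895/3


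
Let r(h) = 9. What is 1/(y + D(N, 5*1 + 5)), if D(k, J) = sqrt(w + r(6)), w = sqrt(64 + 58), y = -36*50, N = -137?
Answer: -1/(1800 - sqrt(9 + sqrt(122))) ≈ -0.00055694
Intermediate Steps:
y = -1800
w = sqrt(122) ≈ 11.045
D(k, J) = sqrt(9 + sqrt(122)) (D(k, J) = sqrt(sqrt(122) + 9) = sqrt(9 + sqrt(122)))
1/(y + D(N, 5*1 + 5)) = 1/(-1800 + sqrt(9 + sqrt(122)))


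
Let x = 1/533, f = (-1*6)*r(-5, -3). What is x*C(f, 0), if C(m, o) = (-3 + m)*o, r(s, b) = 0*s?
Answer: 0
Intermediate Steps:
r(s, b) = 0
f = 0 (f = -1*6*0 = -6*0 = 0)
C(m, o) = o*(-3 + m)
x = 1/533 ≈ 0.0018762
x*C(f, 0) = (0*(-3 + 0))/533 = (0*(-3))/533 = (1/533)*0 = 0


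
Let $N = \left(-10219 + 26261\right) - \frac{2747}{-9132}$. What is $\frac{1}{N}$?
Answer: $\frac{9132}{146498291} \approx 6.2335 \cdot 10^{-5}$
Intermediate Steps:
$N = \frac{146498291}{9132}$ ($N = 16042 - - \frac{2747}{9132} = 16042 + \frac{2747}{9132} = \frac{146498291}{9132} \approx 16042.0$)
$\frac{1}{N} = \frac{1}{\frac{146498291}{9132}} = \frac{9132}{146498291}$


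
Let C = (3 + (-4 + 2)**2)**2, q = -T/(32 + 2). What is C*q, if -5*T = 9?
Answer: 441/170 ≈ 2.5941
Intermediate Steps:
T = -9/5 (T = -1/5*9 = -9/5 ≈ -1.8000)
q = 9/170 (q = -(-9)/(5*(32 + 2)) = -(-9)/(5*34) = -1*(-9/170) = 9/170 ≈ 0.052941)
C = 49 (C = (3 + (-2)**2)**2 = (3 + 4)**2 = 7**2 = 49)
C*q = 49*(9/170) = 441/170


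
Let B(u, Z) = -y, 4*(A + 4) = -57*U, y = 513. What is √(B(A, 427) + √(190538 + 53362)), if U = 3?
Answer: √(-513 + 30*√271) ≈ 4.3747*I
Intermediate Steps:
A = -187/4 (A = -4 + (-57*3)/4 = -4 + (¼)*(-171) = -4 - 171/4 = -187/4 ≈ -46.750)
B(u, Z) = -513 (B(u, Z) = -1*513 = -513)
√(B(A, 427) + √(190538 + 53362)) = √(-513 + √(190538 + 53362)) = √(-513 + √243900) = √(-513 + 30*√271)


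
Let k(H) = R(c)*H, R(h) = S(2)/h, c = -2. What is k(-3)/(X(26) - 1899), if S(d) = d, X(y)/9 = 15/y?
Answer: -26/16413 ≈ -0.0015841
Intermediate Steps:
X(y) = 135/y (X(y) = 9*(15/y) = 135/y)
R(h) = 2/h
k(H) = -H (k(H) = (2/(-2))*H = (2*(-½))*H = -H)
k(-3)/(X(26) - 1899) = (-1*(-3))/(135/26 - 1899) = 3/(135*(1/26) - 1899) = 3/(135/26 - 1899) = 3/(-49239/26) = 3*(-26/49239) = -26/16413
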